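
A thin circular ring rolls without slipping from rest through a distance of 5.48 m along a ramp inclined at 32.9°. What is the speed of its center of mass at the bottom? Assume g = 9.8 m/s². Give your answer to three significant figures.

The moment of inertia is MR², giving k ≡ I/(MR²) = 1.
The rolling condition ω = v/R makes the rotational term ½I(v/R)² = ½kMv², so KE_total = ½(1+k)Mv² = Mv².
The vertical drop is h = L sinθ = 5.48 × sin32.9° = 2.977 m.
Setting Mgh = Mv² gives v = √(2gh/(1+k)) = √(2·9.8·2.977/2) ≈ 5.40 m/s.

v ≈ 5.40 m/s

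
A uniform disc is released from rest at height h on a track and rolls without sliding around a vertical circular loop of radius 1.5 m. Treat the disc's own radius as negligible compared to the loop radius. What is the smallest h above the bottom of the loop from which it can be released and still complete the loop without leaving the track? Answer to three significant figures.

h_min ≈ 4.13 m

With I = (1/2)MR², the ratio k = I/(MR²) is 0.5.
At the top of the loop, the minimum-contact condition is Mg = Mv_top²/r, so v_top² = gr.
With ω = v/R, the kinetic energy at speed v is ½(1+k)Mv² = (3/4)Mv².
Energy conservation from release (height h) to the top (height 2r): Mgh = Mg(2r) + (3/4)M·gr.
Thus h_min = 2r + (1+k)r/2 = r(2 + 1.5/2) = 1.5 × 2.75 ≈ 4.13 m.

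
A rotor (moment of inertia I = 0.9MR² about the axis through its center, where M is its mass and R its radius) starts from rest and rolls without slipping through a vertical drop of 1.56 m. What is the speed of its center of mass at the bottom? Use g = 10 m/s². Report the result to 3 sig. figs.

v ≈ 4.05 m/s

With I = 0.9MR², the ratio k = I/(MR²) is 0.9.
The rolling condition ω = v/R makes the rotational term ½I(v/R)² = ½kMv², so KE_total = ½(1+k)Mv² = (19/20)Mv².
Energy conservation: Mgh = (19/20)Mv², so v = √(2gh/(1+k)) = √(2 × 10 × 1.56 / 1.9) ≈ 4.05 m/s.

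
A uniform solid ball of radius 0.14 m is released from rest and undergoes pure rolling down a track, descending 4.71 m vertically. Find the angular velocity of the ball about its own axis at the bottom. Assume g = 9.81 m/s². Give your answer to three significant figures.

ω ≈ 58.0 rad/s

The moment of inertia is (2/5)MR², giving k ≡ I/(MR²) = 0.4.
The rolling condition ω = v/R makes the rotational term ½I(v/R)² = ½kMv², so KE_total = ½(1+k)Mv² = (7/10)Mv².
Energy conservation Mgh = ½(1+k)Mv² gives v = √(2gh/(1+k)) = √(2 × 9.81 × 4.71 / 1.4) = 8.124 m/s.
Then ω = v/R = 8.124 / 0.14 ≈ 58.0 rad/s.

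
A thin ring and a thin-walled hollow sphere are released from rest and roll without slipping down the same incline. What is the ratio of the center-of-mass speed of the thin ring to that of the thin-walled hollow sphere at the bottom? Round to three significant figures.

Each satisfies Mgh = ½(1+k)Mv² with k = I/(MR²), so v ∝ 1/√(1+k).
For the thin ring k = 1; for the thin-walled hollow sphere k = 2/3.
v₁/v₂ = √((1+k₂)/(1+k₁)) = √(1.667/2) ≈ 0.913.

v_ratio ≈ 0.913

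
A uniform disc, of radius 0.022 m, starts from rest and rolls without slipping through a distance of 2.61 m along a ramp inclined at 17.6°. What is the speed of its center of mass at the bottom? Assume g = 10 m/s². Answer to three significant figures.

With I = (1/2)MR², the ratio k = I/(MR²) is 0.5.
Since it rolls without slipping, ω = v/R and KE = ½Mv² + ½Iω² = ½(1+k)Mv² = (3/4)Mv².
The vertical drop is h = L sinθ = 2.61 × sin17.6° = 0.7892 m.
Setting Mgh = (3/4)Mv² gives v = √(2gh/(1+k)) = √(2·10·0.7892/1.5) ≈ 3.24 m/s.

v ≈ 3.24 m/s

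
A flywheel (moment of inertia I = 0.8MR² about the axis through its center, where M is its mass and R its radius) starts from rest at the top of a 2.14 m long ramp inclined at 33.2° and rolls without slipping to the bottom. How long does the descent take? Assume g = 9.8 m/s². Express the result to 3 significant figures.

t ≈ 1.20 s

With I = 0.8MR², the ratio k = I/(MR²) is 0.8.
Translational: Mg sinθ − f = Ma. Rotational about the CM: fR = Iα = kMRa, so f = kMa.
Hence a = g sinθ/(1+k) = 9.8×sin33.2°/1.8 = 2.981 m/s².
Starting from rest, L = ½at², so t = √(2L/a) = √(2×2.14/2.981) ≈ 1.20 s.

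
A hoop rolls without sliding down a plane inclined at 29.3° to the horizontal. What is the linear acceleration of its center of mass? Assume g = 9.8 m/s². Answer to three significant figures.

a ≈ 2.40 m/s²

Here I = MR², so the shape factor k = I/(MR²) = 1.
Newton's second law down the slope: Mg sinθ − f = Ma. The torque equation fR = Iα (with α = a/R) gives f = kMa.
Eliminating f: Mg sinθ = (1+k)Ma, so a = g sinθ/(1+k) = 9.8 × sin29.3° / 2 ≈ 2.40 m/s².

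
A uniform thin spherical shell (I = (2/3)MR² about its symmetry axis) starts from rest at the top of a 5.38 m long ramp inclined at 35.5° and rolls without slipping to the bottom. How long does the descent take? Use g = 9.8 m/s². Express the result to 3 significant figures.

Here I = (2/3)MR², so the shape factor k = I/(MR²) = 2/3.
Along the incline Mg sinθ − f = Ma, and torque about the center fR = Iα = kMR²(a/R) gives f = kMa.
Hence a = g sinθ/(1+k) = 9.8×sin35.5°/1.667 = 3.415 m/s².
With constant a from rest, t = √(2L/a) = √(2·5.38/3.415) ≈ 1.78 s.

t ≈ 1.78 s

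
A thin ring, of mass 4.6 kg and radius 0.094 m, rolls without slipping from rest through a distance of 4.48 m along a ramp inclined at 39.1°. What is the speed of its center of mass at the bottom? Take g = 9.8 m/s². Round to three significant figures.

v ≈ 5.26 m/s

For this body I = MR², i.e. k = I/(MR²) = 1.
The rolling condition ω = v/R makes the rotational term ½I(v/R)² = ½kMv², so KE_total = ½(1+k)Mv² = Mv².
The vertical drop is h = L sinθ = 4.48 × sin39.1° = 2.825 m.
Energy conservation: Mgh = Mv², so v = √(2gh/(1+k)) = √(2 × 9.8 × 2.825 / 2) ≈ 5.26 m/s.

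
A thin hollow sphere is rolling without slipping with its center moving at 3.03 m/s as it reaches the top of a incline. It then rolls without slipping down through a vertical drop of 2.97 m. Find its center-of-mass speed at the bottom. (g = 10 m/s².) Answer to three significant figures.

Here I = (2/3)MR², so the shape factor k = I/(MR²) = 2/3.
Rolling without slipping gives ω = v/R, so the total kinetic energy is ½Mv² + ½Iω² = ½(1+k)Mv² = (5/6)Mv².
Energy conservation: (5/6)Mv₀² + Mgh = (5/6)Mv², so v² = v₀² + 2gh/(1+k).
v = √(3.03² + 2×10×2.97/1.667) = √44.82 ≈ 6.69 m/s.

v ≈ 6.69 m/s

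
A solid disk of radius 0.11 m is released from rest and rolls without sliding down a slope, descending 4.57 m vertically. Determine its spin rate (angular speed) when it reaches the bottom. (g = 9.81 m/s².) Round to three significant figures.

ω ≈ 70.3 rad/s

With I = (1/2)MR², the ratio k = I/(MR²) is 0.5.
Since it rolls without slipping, ω = v/R and KE = ½Mv² + ½Iω² = ½(1+k)Mv² = (3/4)Mv².
Energy conservation Mgh = ½(1+k)Mv² gives v = √(2gh/(1+k)) = √(2 × 9.81 × 4.57 / 1.5) = 7.731 m/s.
The angular speed follows from ω = v/R = 7.731/0.11 ≈ 70.3 rad/s.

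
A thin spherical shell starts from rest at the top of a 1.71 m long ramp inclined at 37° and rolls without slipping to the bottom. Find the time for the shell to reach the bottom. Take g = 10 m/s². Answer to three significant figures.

t ≈ 0.973 s

Here I = (2/3)MR², so the shape factor k = I/(MR²) = 2/3.
Newton's second law down the slope: Mg sinθ − f = Ma. The torque equation fR = Iα (with α = a/R) gives f = kMa.
Hence a = g sinθ/(1+k) = 10×sin37°/1.667 = 3.611 m/s².
Starting from rest, L = ½at², so t = √(2L/a) = √(2×1.71/3.611) ≈ 0.973 s.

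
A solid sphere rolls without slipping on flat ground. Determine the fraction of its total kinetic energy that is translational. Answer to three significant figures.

fraction ≈ 0.714

The moment of inertia is (2/5)MR², giving k ≡ I/(MR²) = 0.4.
With ω = v/R, KE_trans = ½Mv² and KE_rot = ½Iω² = ½kMv², so KE_total = ½(1+k)Mv².
The translational fraction is therefore 1/(1+k) = 1/1.4 ≈ 0.714.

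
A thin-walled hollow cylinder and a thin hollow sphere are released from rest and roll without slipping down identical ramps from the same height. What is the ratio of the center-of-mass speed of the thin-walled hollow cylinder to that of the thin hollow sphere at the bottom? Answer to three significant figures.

Each satisfies Mgh = ½(1+k)Mv² with k = I/(MR²), so v ∝ 1/√(1+k).
For the thin-walled hollow cylinder k = 1; for the thin hollow sphere k = 2/3.
v₁/v₂ = √((1+k₂)/(1+k₁)) = √(1.667/2) ≈ 0.913.

v_ratio ≈ 0.913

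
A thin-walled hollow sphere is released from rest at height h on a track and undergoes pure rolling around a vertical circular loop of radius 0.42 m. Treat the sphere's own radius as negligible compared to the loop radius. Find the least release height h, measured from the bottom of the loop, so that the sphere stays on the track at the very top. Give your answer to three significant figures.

For this body I = (2/3)MR², i.e. k = I/(MR²) = 2/3.
At the top of the loop, the minimum-contact condition is Mg = Mv_top²/r, so v_top² = gr.
With ω = v/R, the kinetic energy at speed v is ½(1+k)Mv² = (5/6)Mv².
Energy conservation from release (height h) to the top (height 2r): Mgh = Mg(2r) + (5/6)M·gr.
Thus h_min = 2r + (1+k)r/2 = r(2 + 1.667/2) = 0.42 × 2.833 ≈ 1.19 m.

h_min ≈ 1.19 m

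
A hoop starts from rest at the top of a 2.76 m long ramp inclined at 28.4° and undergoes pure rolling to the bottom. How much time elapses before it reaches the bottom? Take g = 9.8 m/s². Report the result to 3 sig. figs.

For this body I = MR², i.e. k = I/(MR²) = 1.
Along the incline Mg sinθ − f = Ma, and torque about the center fR = Iα = kMR²(a/R) gives f = kMa.
Hence a = g sinθ/(1+k) = 9.8×sin28.4°/2 = 2.331 m/s².
Starting from rest, L = ½at², so t = √(2L/a) = √(2×2.76/2.331) ≈ 1.54 s.

t ≈ 1.54 s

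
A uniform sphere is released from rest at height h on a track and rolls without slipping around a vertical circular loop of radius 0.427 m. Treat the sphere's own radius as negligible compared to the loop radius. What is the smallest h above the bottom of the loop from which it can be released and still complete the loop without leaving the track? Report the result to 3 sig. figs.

h_min ≈ 1.15 m

Here I = (2/5)MR², so the shape factor k = I/(MR²) = 0.4.
At the top, contact is just lost when gravity alone supplies the centripetal force: Mg = Mv_top²/r, i.e. v_top² = gr.
With ω = v/R, the kinetic energy at speed v is ½(1+k)Mv² = (7/10)Mv².
Energy conservation from release (height h) to the top (height 2r): Mgh = Mg(2r) + (7/10)M·gr.
Thus h_min = 2r + (1+k)r/2 = r(2 + 1.4/2) = 0.427 × 2.7 ≈ 1.15 m.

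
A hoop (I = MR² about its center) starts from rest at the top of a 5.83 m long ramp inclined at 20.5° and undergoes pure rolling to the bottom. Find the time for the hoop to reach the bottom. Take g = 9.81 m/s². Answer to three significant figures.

With I = MR², the ratio k = I/(MR²) is 1.
Along the incline Mg sinθ − f = Ma, and torque about the center fR = Iα = kMR²(a/R) gives f = kMa.
Hence a = g sinθ/(1+k) = 9.81×sin20.5°/2 = 1.718 m/s².
Starting from rest, L = ½at², so t = √(2L/a) = √(2×5.83/1.718) ≈ 2.61 s.

t ≈ 2.61 s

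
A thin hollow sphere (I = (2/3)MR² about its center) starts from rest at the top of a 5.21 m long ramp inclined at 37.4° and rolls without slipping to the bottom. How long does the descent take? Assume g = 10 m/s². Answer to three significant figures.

t ≈ 1.69 s

With I = (2/3)MR², the ratio k = I/(MR²) is 2/3.
Translational: Mg sinθ − f = Ma. Rotational about the CM: fR = Iα = kMRa, so f = kMa.
Hence a = g sinθ/(1+k) = 10×sin37.4°/1.667 = 3.644 m/s².
Starting from rest, L = ½at², so t = √(2L/a) = √(2×5.21/3.644) ≈ 1.69 s.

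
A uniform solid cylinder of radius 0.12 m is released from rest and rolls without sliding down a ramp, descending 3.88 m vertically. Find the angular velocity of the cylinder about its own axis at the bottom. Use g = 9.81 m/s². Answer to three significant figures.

Here I = (1/2)MR², so the shape factor k = I/(MR²) = 0.5.
The rolling condition ω = v/R makes the rotational term ½I(v/R)² = ½kMv², so KE_total = ½(1+k)Mv² = (3/4)Mv².
Energy conservation Mgh = ½(1+k)Mv² gives v = √(2gh/(1+k)) = √(2 × 9.81 × 3.88 / 1.5) = 7.124 m/s.
The angular speed follows from ω = v/R = 7.124/0.12 ≈ 59.4 rad/s.

ω ≈ 59.4 rad/s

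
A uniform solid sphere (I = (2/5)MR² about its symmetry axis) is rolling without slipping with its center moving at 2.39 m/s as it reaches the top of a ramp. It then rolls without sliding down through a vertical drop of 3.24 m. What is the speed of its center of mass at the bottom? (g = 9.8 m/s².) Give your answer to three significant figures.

v ≈ 7.15 m/s

The moment of inertia is (2/5)MR², giving k ≡ I/(MR²) = 0.4.
Pure rolling means v = ωR; then KE = ½Mv² + ½I(v/R)² = ½(1+k)Mv² = (7/10)Mv².
Conserving energy between top and bottom: (7/10)Mv² = (7/10)Mv₀² + Mgh, hence v² = v₀² + 2gh/(1+k).
v = √(2.39² + 2×9.8×3.24/1.4) = √51.07 ≈ 7.15 m/s.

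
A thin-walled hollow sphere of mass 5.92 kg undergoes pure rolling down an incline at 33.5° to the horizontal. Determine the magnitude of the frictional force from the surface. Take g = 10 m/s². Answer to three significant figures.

The moment of inertia is (2/3)MR², giving k ≡ I/(MR²) = 2/3.
Newton's second law down the slope: Mg sinθ − f = Ma. The torque equation fR = Iα (with α = a/R) gives f = kMa.
Combining, a = g sinθ/(1+k) and f = kMa = kMg sinθ/(1+k).
f = (2/3) × 5.92 × 10 × sin33.5° / 1.667 ≈ 13.1 N.

f ≈ 13.1 N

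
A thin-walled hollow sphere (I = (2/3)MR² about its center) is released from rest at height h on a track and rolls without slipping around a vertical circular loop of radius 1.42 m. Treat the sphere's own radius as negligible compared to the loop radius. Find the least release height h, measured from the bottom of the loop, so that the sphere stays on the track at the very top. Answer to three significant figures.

Here I = (2/3)MR², so the shape factor k = I/(MR²) = 2/3.
At the top, contact is just lost when gravity alone supplies the centripetal force: Mg = Mv_top²/r, i.e. v_top² = gr.
With ω = v/R, the kinetic energy at speed v is ½(1+k)Mv² = (5/6)Mv².
Energy conservation from release (height h) to the top (height 2r): Mgh = Mg(2r) + (5/6)M·gr.
Thus h_min = 2r + (1+k)r/2 = r(2 + 1.667/2) = 1.42 × 2.833 ≈ 4.02 m.

h_min ≈ 4.02 m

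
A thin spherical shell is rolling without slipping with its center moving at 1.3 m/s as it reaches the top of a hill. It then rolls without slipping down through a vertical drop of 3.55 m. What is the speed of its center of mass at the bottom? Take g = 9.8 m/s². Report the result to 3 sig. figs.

The moment of inertia is (2/3)MR², giving k ≡ I/(MR²) = 2/3.
Since it rolls without slipping, ω = v/R and KE = ½Mv² + ½Iω² = ½(1+k)Mv² = (5/6)Mv².
Conserving energy between top and bottom: (5/6)Mv² = (5/6)Mv₀² + Mgh, hence v² = v₀² + 2gh/(1+k).
v = √(1.3² + 2×9.8×3.55/1.667) = √43.44 ≈ 6.59 m/s.

v ≈ 6.59 m/s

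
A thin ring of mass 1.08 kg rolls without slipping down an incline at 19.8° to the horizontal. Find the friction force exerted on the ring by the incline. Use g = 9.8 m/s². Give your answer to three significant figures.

f ≈ 1.79 N

For this body I = MR², i.e. k = I/(MR²) = 1.
Along the incline Mg sinθ − f = Ma, and torque about the center fR = Iα = kMR²(a/R) gives f = kMa.
Combining, a = g sinθ/(1+k) and f = kMa = kMg sinθ/(1+k).
f = 1 × 1.08 × 9.8 × sin19.8° / 2 ≈ 1.79 N.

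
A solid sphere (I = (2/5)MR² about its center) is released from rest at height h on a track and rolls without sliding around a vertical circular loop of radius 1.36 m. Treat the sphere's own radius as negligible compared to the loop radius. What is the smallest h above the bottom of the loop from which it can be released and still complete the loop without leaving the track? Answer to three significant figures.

The moment of inertia is (2/5)MR², giving k ≡ I/(MR²) = 0.4.
At the top, contact is just lost when gravity alone supplies the centripetal force: Mg = Mv_top²/r, i.e. v_top² = gr.
With ω = v/R, the kinetic energy at speed v is ½(1+k)Mv² = (7/10)Mv².
Energy conservation from release (height h) to the top (height 2r): Mgh = Mg(2r) + (7/10)M·gr.
Thus h_min = 2r + (1+k)r/2 = r(2 + 1.4/2) = 1.36 × 2.7 ≈ 3.67 m.

h_min ≈ 3.67 m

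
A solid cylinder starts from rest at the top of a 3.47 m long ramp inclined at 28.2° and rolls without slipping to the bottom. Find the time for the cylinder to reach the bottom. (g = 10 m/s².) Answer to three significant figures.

t ≈ 1.48 s

With I = (1/2)MR², the ratio k = I/(MR²) is 0.5.
Along the incline Mg sinθ − f = Ma, and torque about the center fR = Iα = kMR²(a/R) gives f = kMa.
Hence a = g sinθ/(1+k) = 10×sin28.2°/1.5 = 3.15 m/s².
Starting from rest, L = ½at², so t = √(2L/a) = √(2×3.47/3.15) ≈ 1.48 s.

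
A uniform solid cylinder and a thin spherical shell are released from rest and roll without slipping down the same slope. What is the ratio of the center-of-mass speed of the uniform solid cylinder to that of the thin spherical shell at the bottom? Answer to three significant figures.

v_ratio ≈ 1.05

Each satisfies Mgh = ½(1+k)Mv² with k = I/(MR²), so v ∝ 1/√(1+k).
For the uniform solid cylinder k = 0.5; for the thin spherical shell k = 2/3.
v₁/v₂ = √((1+k₂)/(1+k₁)) = √(1.667/1.5) ≈ 1.05.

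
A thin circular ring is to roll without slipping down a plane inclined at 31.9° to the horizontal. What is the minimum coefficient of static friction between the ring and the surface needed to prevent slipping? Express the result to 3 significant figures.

For this body I = MR², i.e. k = I/(MR²) = 1.
Along the incline Mg sinθ − f = Ma, and torque about the center fR = Iα = kMR²(a/R) gives f = kMa.
These give a = g sinθ/(1+k) and the required friction f = kMg sinθ/(1+k).
The normal force is N = Mg cosθ, so μ_min = f/N = k tanθ/(1+k).
μ_min = 1 × tan31.9° / 2 ≈ 0.311.

μ_min ≈ 0.311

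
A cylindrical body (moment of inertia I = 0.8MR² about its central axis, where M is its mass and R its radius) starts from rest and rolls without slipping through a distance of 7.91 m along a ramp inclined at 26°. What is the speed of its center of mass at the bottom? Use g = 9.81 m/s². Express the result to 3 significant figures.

v ≈ 6.15 m/s

For this body I = 0.8MR², i.e. k = I/(MR²) = 0.8.
Rolling without slipping gives ω = v/R, so the total kinetic energy is ½Mv² + ½Iω² = ½(1+k)Mv² = (9/10)Mv².
The vertical drop is h = L sinθ = 7.91 × sin26° = 3.468 m.
Energy conservation: Mgh = (9/10)Mv², so v = √(2gh/(1+k)) = √(2 × 9.81 × 3.468 / 1.8) ≈ 6.15 m/s.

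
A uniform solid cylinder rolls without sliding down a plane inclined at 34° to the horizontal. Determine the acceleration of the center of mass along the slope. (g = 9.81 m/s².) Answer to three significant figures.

For this body I = (1/2)MR², i.e. k = I/(MR²) = 0.5.
Newton's second law down the slope: Mg sinθ − f = Ma. The torque equation fR = Iα (with α = a/R) gives f = kMa.
Eliminating f: Mg sinθ = (1+k)Ma, so a = g sinθ/(1+k) = 9.81 × sin34° / 1.5 ≈ 3.66 m/s².

a ≈ 3.66 m/s²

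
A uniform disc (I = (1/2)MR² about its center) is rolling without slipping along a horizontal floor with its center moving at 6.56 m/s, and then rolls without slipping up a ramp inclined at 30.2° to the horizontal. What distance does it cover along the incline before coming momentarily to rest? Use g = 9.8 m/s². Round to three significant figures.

With I = (1/2)MR², the ratio k = I/(MR²) is 0.5.
The rolling condition ω = v/R makes the rotational term ½I(v/R)² = ½kMv², so KE_total = ½(1+k)Mv² = (3/4)Mv².
Setting this equal to Mgh gives the vertical rise h = (1+k)v₀²/(2g) = 1.5×6.56²/(2×9.8) = 3.293 m.
Along the incline, d = h/sinθ = 3.293/sin30.2° ≈ 6.55 m.

d ≈ 6.55 m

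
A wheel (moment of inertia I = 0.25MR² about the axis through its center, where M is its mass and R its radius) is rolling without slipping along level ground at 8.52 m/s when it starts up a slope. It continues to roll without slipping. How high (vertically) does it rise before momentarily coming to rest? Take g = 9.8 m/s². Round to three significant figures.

h ≈ 4.63 m

With I = 0.25MR², the ratio k = I/(MR²) is 0.25.
Pure rolling means v = ωR; then KE = ½Mv² + ½I(v/R)² = ½(1+k)Mv² = (5/8)Mv².
All of this converts to potential energy at the highest point: (5/8)Mv₀² = Mgh.
Thus h = (1+k)v₀²/(2g) = 1.25 × 8.52² / (2 × 9.8) ≈ 4.63 m.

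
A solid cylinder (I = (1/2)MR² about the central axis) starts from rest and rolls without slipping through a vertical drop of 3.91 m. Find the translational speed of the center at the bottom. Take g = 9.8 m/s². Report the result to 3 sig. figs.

For this body I = (1/2)MR², i.e. k = I/(MR²) = 0.5.
Pure rolling means v = ωR; then KE = ½Mv² + ½I(v/R)² = ½(1+k)Mv² = (3/4)Mv².
Energy conservation: Mgh = (3/4)Mv², so v = √(2gh/(1+k)) = √(2 × 9.8 × 3.91 / 1.5) ≈ 7.15 m/s.

v ≈ 7.15 m/s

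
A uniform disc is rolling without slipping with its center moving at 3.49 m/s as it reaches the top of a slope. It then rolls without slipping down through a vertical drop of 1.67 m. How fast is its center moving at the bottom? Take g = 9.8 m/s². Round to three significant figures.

For this body I = (1/2)MR², i.e. k = I/(MR²) = 0.5.
Since it rolls without slipping, ω = v/R and KE = ½Mv² + ½Iω² = ½(1+k)Mv² = (3/4)Mv².
Energy conservation: (3/4)Mv₀² + Mgh = (3/4)Mv², so v² = v₀² + 2gh/(1+k).
v = √(3.49² + 2×9.8×1.67/1.5) = √34 ≈ 5.83 m/s.

v ≈ 5.83 m/s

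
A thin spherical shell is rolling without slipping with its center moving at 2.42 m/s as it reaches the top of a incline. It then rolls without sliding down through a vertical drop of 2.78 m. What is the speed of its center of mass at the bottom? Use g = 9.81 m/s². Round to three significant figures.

With I = (2/3)MR², the ratio k = I/(MR²) is 2/3.
Pure rolling means v = ωR; then KE = ½Mv² + ½I(v/R)² = ½(1+k)Mv² = (5/6)Mv².
Conserving energy between top and bottom: (5/6)Mv² = (5/6)Mv₀² + Mgh, hence v² = v₀² + 2gh/(1+k).
v = √(2.42² + 2×9.81×2.78/1.667) = √38.58 ≈ 6.21 m/s.

v ≈ 6.21 m/s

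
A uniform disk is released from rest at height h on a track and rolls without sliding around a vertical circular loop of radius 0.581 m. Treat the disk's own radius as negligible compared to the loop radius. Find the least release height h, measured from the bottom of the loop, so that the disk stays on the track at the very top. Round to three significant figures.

With I = (1/2)MR², the ratio k = I/(MR²) is 0.5.
At the top of the loop, the minimum-contact condition is Mg = Mv_top²/r, so v_top² = gr.
With ω = v/R, the kinetic energy at speed v is ½(1+k)Mv² = (3/4)Mv².
Energy conservation from release (height h) to the top (height 2r): Mgh = Mg(2r) + (3/4)M·gr.
Thus h_min = 2r + (1+k)r/2 = r(2 + 1.5/2) = 0.581 × 2.75 ≈ 1.60 m.

h_min ≈ 1.60 m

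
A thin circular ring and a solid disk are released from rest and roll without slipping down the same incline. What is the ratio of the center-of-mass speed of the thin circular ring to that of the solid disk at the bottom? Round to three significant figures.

Each satisfies Mgh = ½(1+k)Mv² with k = I/(MR²), so v ∝ 1/√(1+k).
For the thin circular ring k = 1; for the solid disk k = 0.5.
v₁/v₂ = √((1+k₂)/(1+k₁)) = √(1.5/2) ≈ 0.866.

v_ratio ≈ 0.866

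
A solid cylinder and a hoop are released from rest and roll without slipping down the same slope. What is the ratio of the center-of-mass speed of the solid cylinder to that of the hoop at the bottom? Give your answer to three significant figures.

Each satisfies Mgh = ½(1+k)Mv² with k = I/(MR²), so v ∝ 1/√(1+k).
For the solid cylinder k = 0.5; for the hoop k = 1.
v₁/v₂ = √((1+k₂)/(1+k₁)) = √(2/1.5) ≈ 1.15.

v_ratio ≈ 1.15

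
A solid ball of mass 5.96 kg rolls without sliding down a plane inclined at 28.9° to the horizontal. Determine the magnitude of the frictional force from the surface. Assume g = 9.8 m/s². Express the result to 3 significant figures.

f ≈ 8.07 N

The moment of inertia is (2/5)MR², giving k ≡ I/(MR²) = 0.4.
Along the incline Mg sinθ − f = Ma, and torque about the center fR = Iα = kMR²(a/R) gives f = kMa.
Combining, a = g sinθ/(1+k) and f = kMa = kMg sinθ/(1+k).
f = 0.4 × 5.96 × 9.8 × sin28.9° / 1.4 ≈ 8.07 N.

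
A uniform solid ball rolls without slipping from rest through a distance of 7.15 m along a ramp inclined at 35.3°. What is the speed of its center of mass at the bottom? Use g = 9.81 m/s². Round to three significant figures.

The moment of inertia is (2/5)MR², giving k ≡ I/(MR²) = 0.4.
Pure rolling means v = ωR; then KE = ½Mv² + ½I(v/R)² = ½(1+k)Mv² = (7/10)Mv².
The vertical drop is h = L sinθ = 7.15 × sin35.3° = 4.132 m.
Energy conservation: Mgh = (7/10)Mv², so v = √(2gh/(1+k)) = √(2 × 9.81 × 4.132 / 1.4) ≈ 7.61 m/s.

v ≈ 7.61 m/s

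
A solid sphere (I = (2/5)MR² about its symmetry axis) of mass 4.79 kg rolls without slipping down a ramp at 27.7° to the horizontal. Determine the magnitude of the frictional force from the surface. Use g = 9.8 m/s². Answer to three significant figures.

The moment of inertia is (2/5)MR², giving k ≡ I/(MR²) = 0.4.
Newton's second law down the slope: Mg sinθ − f = Ma. The torque equation fR = Iα (with α = a/R) gives f = kMa.
Combining, a = g sinθ/(1+k) and f = kMa = kMg sinθ/(1+k).
f = 0.4 × 4.79 × 9.8 × sin27.7° / 1.4 ≈ 6.23 N.

f ≈ 6.23 N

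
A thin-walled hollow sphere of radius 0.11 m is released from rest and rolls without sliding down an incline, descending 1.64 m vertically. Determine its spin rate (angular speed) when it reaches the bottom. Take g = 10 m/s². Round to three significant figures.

ω ≈ 40.3 rad/s

Here I = (2/3)MR², so the shape factor k = I/(MR²) = 2/3.
The rolling condition ω = v/R makes the rotational term ½I(v/R)² = ½kMv², so KE_total = ½(1+k)Mv² = (5/6)Mv².
Energy conservation Mgh = ½(1+k)Mv² gives v = √(2gh/(1+k)) = √(2 × 10 × 1.64 / 1.667) = 4.436 m/s.
Then ω = v/R = 4.436 / 0.11 ≈ 40.3 rad/s.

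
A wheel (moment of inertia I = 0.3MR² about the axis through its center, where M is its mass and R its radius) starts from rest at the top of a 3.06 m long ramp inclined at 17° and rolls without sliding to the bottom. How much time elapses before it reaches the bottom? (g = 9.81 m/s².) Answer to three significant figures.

The moment of inertia is 0.3MR², giving k ≡ I/(MR²) = 0.3.
Along the incline Mg sinθ − f = Ma, and torque about the center fR = Iα = kMR²(a/R) gives f = kMa.
Hence a = g sinθ/(1+k) = 9.81×sin17°/1.3 = 2.206 m/s².
With constant a from rest, t = √(2L/a) = √(2·3.06/2.206) ≈ 1.67 s.

t ≈ 1.67 s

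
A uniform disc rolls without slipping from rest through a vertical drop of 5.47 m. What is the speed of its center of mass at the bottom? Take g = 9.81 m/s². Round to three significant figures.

For this body I = (1/2)MR², i.e. k = I/(MR²) = 0.5.
Since it rolls without slipping, ω = v/R and KE = ½Mv² + ½Iω² = ½(1+k)Mv² = (3/4)Mv².
Energy conservation: Mgh = (3/4)Mv², so v = √(2gh/(1+k)) = √(2 × 9.81 × 5.47 / 1.5) ≈ 8.46 m/s.

v ≈ 8.46 m/s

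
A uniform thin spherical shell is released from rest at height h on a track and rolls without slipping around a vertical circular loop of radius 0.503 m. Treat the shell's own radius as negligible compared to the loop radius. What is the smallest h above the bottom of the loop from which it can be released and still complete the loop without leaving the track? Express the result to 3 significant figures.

For this body I = (2/3)MR², i.e. k = I/(MR²) = 2/3.
At the top of the loop, the minimum-contact condition is Mg = Mv_top²/r, so v_top² = gr.
With ω = v/R, the kinetic energy at speed v is ½(1+k)Mv² = (5/6)Mv².
Energy conservation from release (height h) to the top (height 2r): Mgh = Mg(2r) + (5/6)M·gr.
Thus h_min = 2r + (1+k)r/2 = r(2 + 1.667/2) = 0.503 × 2.833 ≈ 1.43 m.

h_min ≈ 1.43 m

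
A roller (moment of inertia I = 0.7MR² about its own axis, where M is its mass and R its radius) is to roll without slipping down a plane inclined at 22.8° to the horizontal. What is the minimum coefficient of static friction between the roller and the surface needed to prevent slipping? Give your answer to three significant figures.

For this body I = 0.7MR², i.e. k = I/(MR²) = 0.7.
Translational: Mg sinθ − f = Ma. Rotational about the CM: fR = Iα = kMRa, so f = kMa.
These give a = g sinθ/(1+k) and the required friction f = kMg sinθ/(1+k).
The normal force is N = Mg cosθ, so μ_min = f/N = k tanθ/(1+k).
μ_min = 0.7 × tan22.8° / 1.7 ≈ 0.173.

μ_min ≈ 0.173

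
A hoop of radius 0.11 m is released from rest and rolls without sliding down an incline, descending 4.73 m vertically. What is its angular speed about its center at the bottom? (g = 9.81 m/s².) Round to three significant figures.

The moment of inertia is MR², giving k ≡ I/(MR²) = 1.
Pure rolling means v = ωR; then KE = ½Mv² + ½I(v/R)² = ½(1+k)Mv² = Mv².
Energy conservation Mgh = ½(1+k)Mv² gives v = √(2gh/(1+k)) = √(2 × 9.81 × 4.73 / 2) = 6.812 m/s.
The angular speed follows from ω = v/R = 6.812/0.11 ≈ 61.9 rad/s.

ω ≈ 61.9 rad/s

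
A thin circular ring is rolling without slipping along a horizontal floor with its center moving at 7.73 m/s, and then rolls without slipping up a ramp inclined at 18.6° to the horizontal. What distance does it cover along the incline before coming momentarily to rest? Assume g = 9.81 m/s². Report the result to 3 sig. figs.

d ≈ 19.1 m

Here I = MR², so the shape factor k = I/(MR²) = 1.
Rolling without slipping gives ω = v/R, so the total kinetic energy is ½Mv² + ½Iω² = ½(1+k)Mv² = Mv².
Setting this equal to Mgh gives the vertical rise h = (1+k)v₀²/(2g) = 2×7.73²/(2×9.81) = 6.091 m.
The distance along the slope is d = h/sinθ = 6.091/sin18.6° ≈ 19.1 m.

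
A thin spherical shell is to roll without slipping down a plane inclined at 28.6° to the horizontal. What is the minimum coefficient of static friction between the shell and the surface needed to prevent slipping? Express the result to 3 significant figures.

Here I = (2/3)MR², so the shape factor k = I/(MR²) = 2/3.
Translational: Mg sinθ − f = Ma. Rotational about the CM: fR = Iα = kMRa, so f = kMa.
These give a = g sinθ/(1+k) and the required friction f = kMg sinθ/(1+k).
With N = Mg cosθ, the no-slip condition f ≤ μN gives μ_min = f/N = k tanθ/(1+k).
μ_min = (2/3) × tan28.6° / 1.667 ≈ 0.218.

μ_min ≈ 0.218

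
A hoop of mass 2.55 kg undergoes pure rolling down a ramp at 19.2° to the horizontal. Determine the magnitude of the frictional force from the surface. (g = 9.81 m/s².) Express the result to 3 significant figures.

f ≈ 4.11 N

Here I = MR², so the shape factor k = I/(MR²) = 1.
Along the incline Mg sinθ − f = Ma, and torque about the center fR = Iα = kMR²(a/R) gives f = kMa.
Combining, a = g sinθ/(1+k) and f = kMa = kMg sinθ/(1+k).
f = 1 × 2.55 × 9.81 × sin19.2° / 2 ≈ 4.11 N.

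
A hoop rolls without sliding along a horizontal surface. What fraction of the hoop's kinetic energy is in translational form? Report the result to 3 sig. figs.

fraction ≈ 0.500

Here I = MR², so the shape factor k = I/(MR²) = 1.
With ω = v/R, KE_trans = ½Mv² and KE_rot = ½Iω² = ½kMv², so KE_total = ½(1+k)Mv².
The translational fraction is therefore 1/(1+k) = 1/2 ≈ 0.500.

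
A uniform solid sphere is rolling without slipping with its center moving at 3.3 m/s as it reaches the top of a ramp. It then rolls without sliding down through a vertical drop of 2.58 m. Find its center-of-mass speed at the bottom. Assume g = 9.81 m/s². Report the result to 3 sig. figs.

With I = (2/5)MR², the ratio k = I/(MR²) is 0.4.
The rolling condition ω = v/R makes the rotational term ½I(v/R)² = ½kMv², so KE_total = ½(1+k)Mv² = (7/10)Mv².
Energy conservation: (7/10)Mv₀² + Mgh = (7/10)Mv², so v² = v₀² + 2gh/(1+k).
v = √(3.3² + 2×9.81×2.58/1.4) = √47.05 ≈ 6.86 m/s.

v ≈ 6.86 m/s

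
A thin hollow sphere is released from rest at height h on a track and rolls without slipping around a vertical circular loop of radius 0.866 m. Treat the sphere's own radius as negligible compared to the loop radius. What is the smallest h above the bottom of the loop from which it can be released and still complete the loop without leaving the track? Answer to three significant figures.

h_min ≈ 2.45 m

Here I = (2/3)MR², so the shape factor k = I/(MR²) = 2/3.
At the top, contact is just lost when gravity alone supplies the centripetal force: Mg = Mv_top²/r, i.e. v_top² = gr.
With ω = v/R, the kinetic energy at speed v is ½(1+k)Mv² = (5/6)Mv².
Energy conservation from release (height h) to the top (height 2r): Mgh = Mg(2r) + (5/6)M·gr.
Thus h_min = 2r + (1+k)r/2 = r(2 + 1.667/2) = 0.866 × 2.833 ≈ 2.45 m.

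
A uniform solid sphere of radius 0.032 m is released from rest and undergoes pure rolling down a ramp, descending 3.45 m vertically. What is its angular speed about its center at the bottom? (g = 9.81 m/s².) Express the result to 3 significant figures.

ω ≈ 217 rad/s

Here I = (2/5)MR², so the shape factor k = I/(MR²) = 0.4.
Since it rolls without slipping, ω = v/R and KE = ½Mv² + ½Iω² = ½(1+k)Mv² = (7/10)Mv².
Energy conservation Mgh = ½(1+k)Mv² gives v = √(2gh/(1+k)) = √(2 × 9.81 × 3.45 / 1.4) = 6.953 m/s.
Then ω = v/R = 6.953 / 0.032 ≈ 217 rad/s.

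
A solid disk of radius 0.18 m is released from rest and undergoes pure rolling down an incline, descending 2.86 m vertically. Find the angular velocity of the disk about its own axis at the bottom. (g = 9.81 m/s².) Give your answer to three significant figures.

The moment of inertia is (1/2)MR², giving k ≡ I/(MR²) = 0.5.
The rolling condition ω = v/R makes the rotational term ½I(v/R)² = ½kMv², so KE_total = ½(1+k)Mv² = (3/4)Mv².
Energy conservation Mgh = ½(1+k)Mv² gives v = √(2gh/(1+k)) = √(2 × 9.81 × 2.86 / 1.5) = 6.116 m/s.
Then ω = v/R = 6.116 / 0.18 ≈ 34.0 rad/s.

ω ≈ 34.0 rad/s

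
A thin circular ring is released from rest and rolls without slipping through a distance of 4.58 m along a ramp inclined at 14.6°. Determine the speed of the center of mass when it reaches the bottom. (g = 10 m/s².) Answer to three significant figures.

v ≈ 3.40 m/s

For this body I = MR², i.e. k = I/(MR²) = 1.
Rolling without slipping gives ω = v/R, so the total kinetic energy is ½Mv² + ½Iω² = ½(1+k)Mv² = Mv².
The vertical drop is h = L sinθ = 4.58 × sin14.6° = 1.154 m.
Setting Mgh = Mv² gives v = √(2gh/(1+k)) = √(2·10·1.154/2) ≈ 3.40 m/s.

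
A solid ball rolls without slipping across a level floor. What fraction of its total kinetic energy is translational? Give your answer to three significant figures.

For this body I = (2/5)MR², i.e. k = I/(MR²) = 0.4.
Since ω = v/R, the translational part is ½Mv² and the rotational part is ½I(v/R)² = ½kMv²; the total is ½(1+k)Mv².
The translational fraction is therefore 1/(1+k) = 1/1.4 ≈ 0.714.

fraction ≈ 0.714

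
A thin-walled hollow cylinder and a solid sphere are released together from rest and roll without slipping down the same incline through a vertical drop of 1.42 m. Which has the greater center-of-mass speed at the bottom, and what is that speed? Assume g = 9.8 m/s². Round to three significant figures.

For rolling without slipping, Mgh = ½(1+k)Mv² where k = I/(MR²), so v = √(2gh/(1+k)).
Thin-walled hollow cylinder: k = 1, giving v = √(2×9.8×1.42/2) = 3.73 m/s.
Solid sphere: k = 0.4, giving v = √(2×9.8×1.42/1.4) = 4.459 m/s.
The smaller k wins: the solid sphere, at ≈ 4.46 m/s.

the solid sphere, at v ≈ 4.46 m/s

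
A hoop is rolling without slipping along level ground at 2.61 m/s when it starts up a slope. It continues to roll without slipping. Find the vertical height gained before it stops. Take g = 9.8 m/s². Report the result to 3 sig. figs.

h ≈ 0.695 m

The moment of inertia is MR², giving k ≡ I/(MR²) = 1.
The rolling condition ω = v/R makes the rotational term ½I(v/R)² = ½kMv², so KE_total = ½(1+k)Mv² = Mv².
All of this converts to potential energy at the highest point: Mv₀² = Mgh.
Thus h = (1+k)v₀²/(2g) = 2 × 2.61² / (2 × 9.8) ≈ 0.695 m.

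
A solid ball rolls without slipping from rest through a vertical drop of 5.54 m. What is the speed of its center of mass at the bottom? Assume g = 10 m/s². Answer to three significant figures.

v ≈ 8.90 m/s

The moment of inertia is (2/5)MR², giving k ≡ I/(MR²) = 0.4.
Pure rolling means v = ωR; then KE = ½Mv² + ½I(v/R)² = ½(1+k)Mv² = (7/10)Mv².
Energy conservation: Mgh = (7/10)Mv², so v = √(2gh/(1+k)) = √(2 × 10 × 5.54 / 1.4) ≈ 8.90 m/s.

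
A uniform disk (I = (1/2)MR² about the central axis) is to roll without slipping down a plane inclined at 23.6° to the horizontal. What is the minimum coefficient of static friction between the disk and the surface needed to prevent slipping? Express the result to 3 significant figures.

Here I = (1/2)MR², so the shape factor k = I/(MR²) = 0.5.
Translational: Mg sinθ − f = Ma. Rotational about the CM: fR = Iα = kMRa, so f = kMa.
These give a = g sinθ/(1+k) and the required friction f = kMg sinθ/(1+k).
The normal force is N = Mg cosθ, so μ_min = f/N = k tanθ/(1+k).
μ_min = 0.5 × tan23.6° / 1.5 ≈ 0.146.

μ_min ≈ 0.146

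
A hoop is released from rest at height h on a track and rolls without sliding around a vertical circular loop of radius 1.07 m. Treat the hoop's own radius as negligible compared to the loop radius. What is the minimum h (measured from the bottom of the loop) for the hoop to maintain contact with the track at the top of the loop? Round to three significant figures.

h_min ≈ 3.21 m

Here I = MR², so the shape factor k = I/(MR²) = 1.
At the top of the loop, the minimum-contact condition is Mg = Mv_top²/r, so v_top² = gr.
With ω = v/R, the kinetic energy at speed v is ½(1+k)Mv² = Mv².
Energy conservation from release (height h) to the top (height 2r): Mgh = Mg(2r) + M·gr.
Thus h_min = 2r + (1+k)r/2 = r(2 + 2/2) = 1.07 × 3 ≈ 3.21 m.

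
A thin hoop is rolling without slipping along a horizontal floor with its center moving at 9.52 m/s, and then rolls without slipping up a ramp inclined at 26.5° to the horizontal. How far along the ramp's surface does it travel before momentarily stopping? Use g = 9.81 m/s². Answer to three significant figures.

With I = MR², the ratio k = I/(MR²) is 1.
The rolling condition ω = v/R makes the rotational term ½I(v/R)² = ½kMv², so KE_total = ½(1+k)Mv² = Mv².
Setting this equal to Mgh gives the vertical rise h = (1+k)v₀²/(2g) = 2×9.52²/(2×9.81) = 9.239 m.
The distance along the slope is d = h/sinθ = 9.239/sin26.5° ≈ 20.7 m.

d ≈ 20.7 m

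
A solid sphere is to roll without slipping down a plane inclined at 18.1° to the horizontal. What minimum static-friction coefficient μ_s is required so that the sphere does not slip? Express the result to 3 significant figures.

μ_min ≈ 0.0934

With I = (2/5)MR², the ratio k = I/(MR²) is 0.4.
Along the incline Mg sinθ − f = Ma, and torque about the center fR = Iα = kMR²(a/R) gives f = kMa.
These give a = g sinθ/(1+k) and the required friction f = kMg sinθ/(1+k).
With N = Mg cosθ, the no-slip condition f ≤ μN gives μ_min = f/N = k tanθ/(1+k).
μ_min = 0.4 × tan18.1° / 1.4 ≈ 0.0934.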